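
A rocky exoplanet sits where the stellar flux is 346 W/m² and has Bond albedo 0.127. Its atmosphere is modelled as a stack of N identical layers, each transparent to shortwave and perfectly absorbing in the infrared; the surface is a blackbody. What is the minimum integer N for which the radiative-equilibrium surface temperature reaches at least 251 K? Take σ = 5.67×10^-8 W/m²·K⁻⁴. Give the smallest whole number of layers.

2

OLR = S(1−α)/4 = 75.51 W/m²; the top layer radiates at T_e = 191.0 K.
Need (N+1)T_e⁴ ≥ T_s⁴, i.e. N+1 ≥ (251/191.0)⁴ = 2.980.
So N ≥ 1.980; the smallest integer is N = 2.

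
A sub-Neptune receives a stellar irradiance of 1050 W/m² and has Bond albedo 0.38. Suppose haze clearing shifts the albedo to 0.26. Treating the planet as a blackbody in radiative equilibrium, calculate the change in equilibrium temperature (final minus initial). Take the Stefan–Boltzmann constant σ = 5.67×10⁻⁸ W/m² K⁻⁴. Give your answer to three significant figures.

10.5 K

Before: T₁ = [1050·0.62/(4σ)]^(1/4) = 231.5 K.
Final:   T₂ = [S(1−0.26)/(4σ)]^(1/4) = 241.9 K.
Change: 241.9 − 231.5 = 10.47 K.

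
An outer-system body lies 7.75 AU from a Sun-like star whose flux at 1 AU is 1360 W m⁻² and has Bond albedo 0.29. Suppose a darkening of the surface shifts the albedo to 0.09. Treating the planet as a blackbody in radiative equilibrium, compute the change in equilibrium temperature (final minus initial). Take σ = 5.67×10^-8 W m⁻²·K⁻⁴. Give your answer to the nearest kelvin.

6 K

Flux at the orbit: S = 1360/(7.75)² = 22.64 W m⁻².
Initial: T₁ = [S(1−0.29)/(4σ)]^(1/4) = 91.76 K.
Final:   T₂ = [S(1−0.09)/(4σ)]^(1/4) = 97.63 K.
ΔT = T₂ − T₁ = 5.873 K.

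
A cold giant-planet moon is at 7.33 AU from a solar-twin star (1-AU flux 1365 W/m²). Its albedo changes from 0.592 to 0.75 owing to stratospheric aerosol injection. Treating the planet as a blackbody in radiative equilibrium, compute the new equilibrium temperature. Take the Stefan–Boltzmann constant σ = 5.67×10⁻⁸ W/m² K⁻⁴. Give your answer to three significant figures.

Irradiance scales as 1/d², so S = 1365 W/m² × (1/7.33)² = 25.41 W/m².
With the new albedo, S(1−α₂)/4 = 1.588 W/m², so T₂ = 72.75 K.

72.7 K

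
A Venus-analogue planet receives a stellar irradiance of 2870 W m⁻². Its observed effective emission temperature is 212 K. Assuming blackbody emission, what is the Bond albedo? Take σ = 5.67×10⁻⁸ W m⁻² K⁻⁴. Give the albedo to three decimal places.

0.840

Energy balance: S(1−α)/4 = σT⁴, so 1−α = 4σT⁴/S.
4σT⁴ = 4·5.67×10⁻⁸·(212)⁴ = 458.1 W m⁻².
Hence α = 1 − 458.1/2870 = 0.8404.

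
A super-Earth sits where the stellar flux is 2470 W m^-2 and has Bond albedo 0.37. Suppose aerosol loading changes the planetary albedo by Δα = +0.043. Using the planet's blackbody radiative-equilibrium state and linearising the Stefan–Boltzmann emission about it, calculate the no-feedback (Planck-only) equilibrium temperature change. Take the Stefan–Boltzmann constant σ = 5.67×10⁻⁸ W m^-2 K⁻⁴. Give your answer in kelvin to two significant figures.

Unperturbed T_e = [2470·(1−0.37)/(4σ)]^¼ = 287.8 K.
The change in absorbed flux is Δ[S(1−α)/4] = −SΔα/4 = -26.55 W m^-2.
Linearising σT⁴ gives d(σT⁴)/dT = 4σT_e³ = 5.407 W m^-2 per K.
So ΔT₀ = -26.55/5.407 = -4.91 K.

-4.9 kelvin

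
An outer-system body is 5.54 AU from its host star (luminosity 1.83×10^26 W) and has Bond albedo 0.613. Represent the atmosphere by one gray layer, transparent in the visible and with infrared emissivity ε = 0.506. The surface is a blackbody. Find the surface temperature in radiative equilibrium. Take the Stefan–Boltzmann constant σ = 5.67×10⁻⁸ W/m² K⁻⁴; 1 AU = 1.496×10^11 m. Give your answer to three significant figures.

83.4 K

Orbital distance: d = 5.54 AU = 8.288×10^11 m.
S = L/(4πd²) = 21.20 W/m².
The planet radiates to space at T_e = [S(1−α)/(4σ)]^(1/4) = 77.55 K.
For a single slab of emissivity ε, T_s⁴ = 2T_e⁴/(2−ε); thus T_s = 77.55·(1.339)^(1/4) = 83.42 K.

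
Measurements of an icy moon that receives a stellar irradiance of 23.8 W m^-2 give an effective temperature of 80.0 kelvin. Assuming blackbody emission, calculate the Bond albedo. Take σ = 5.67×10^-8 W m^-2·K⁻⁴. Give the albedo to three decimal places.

Rearranging the radiative balance, α = 1 − 4σT⁴/S.
4σT⁴ = 4·5.67×10⁻⁸·(80.0)⁴ = 9.290 W m^-2.
1−α = 9.290/23.80 = 0.3903, so α = 0.6097.

0.610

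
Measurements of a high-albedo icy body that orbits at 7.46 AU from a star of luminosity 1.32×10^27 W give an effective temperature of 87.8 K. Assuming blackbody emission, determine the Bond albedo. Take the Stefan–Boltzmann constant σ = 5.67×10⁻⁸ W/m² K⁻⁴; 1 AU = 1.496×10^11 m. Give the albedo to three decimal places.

0.840

d = 7.46 × 1.496×10^11 m = 1.116×10^12 m.
S = L/(4πd²) = 84.34 W/m².
Energy balance: S(1−α)/4 = σT⁴, so 1−α = 4σT⁴/S.
4σT⁴ = 4·5.67×10⁻⁸·(87.8)⁴ = 13.48 W/m².
Hence α = 1 − 13.48/84.34 = 0.8402.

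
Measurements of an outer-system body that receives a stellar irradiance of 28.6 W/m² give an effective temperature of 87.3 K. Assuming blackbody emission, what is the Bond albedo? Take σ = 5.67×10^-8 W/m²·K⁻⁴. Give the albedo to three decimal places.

Rearranging the radiative balance, α = 1 − 4σT⁴/S.
σT⁴ = 3.293 W/m², so 4σT⁴ = 13.17 W/m².
Hence α = 1 − 13.17/28.60 = 0.5394.

0.539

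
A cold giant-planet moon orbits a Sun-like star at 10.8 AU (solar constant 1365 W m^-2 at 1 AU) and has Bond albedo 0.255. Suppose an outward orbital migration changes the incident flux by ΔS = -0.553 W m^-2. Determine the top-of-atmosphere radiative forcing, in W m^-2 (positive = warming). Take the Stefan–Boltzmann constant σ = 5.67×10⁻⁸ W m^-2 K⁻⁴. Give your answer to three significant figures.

-0.103 W m^-2

Irradiance scales as 1/d², so S = 1365 W m^-2 × (1/10.8)² = 11.70 W m^-2.
TOA radiative forcing: ΔF = (1−α)ΔS/4 = 0.745·(-0.553)/4 = -0.1030 W m^-2.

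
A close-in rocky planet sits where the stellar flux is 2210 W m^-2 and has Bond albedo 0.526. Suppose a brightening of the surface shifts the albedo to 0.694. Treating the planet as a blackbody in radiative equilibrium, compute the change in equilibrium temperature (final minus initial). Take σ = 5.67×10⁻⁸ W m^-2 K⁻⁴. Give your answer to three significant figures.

Before: T₁ = [2210·0.474/(4σ)]^(1/4) = 260.7 K.
Final:   T₂ = [S(1−0.694)/(4σ)]^(1/4) = 233.7 K.
ΔT = T₂ − T₁ = -27.02 K.

-27.0 K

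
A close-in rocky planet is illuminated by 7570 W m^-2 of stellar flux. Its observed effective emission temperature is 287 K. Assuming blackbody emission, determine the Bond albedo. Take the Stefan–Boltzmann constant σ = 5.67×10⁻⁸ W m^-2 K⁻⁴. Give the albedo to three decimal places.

Energy balance: S(1−α)/4 = σT⁴, so 1−α = 4σT⁴/S.
4σT⁴ = 4·5.67×10⁻⁸·(287)⁴ = 1539 W m^-2.
Hence α = 1 − 1539/7570 = 0.7967.

0.797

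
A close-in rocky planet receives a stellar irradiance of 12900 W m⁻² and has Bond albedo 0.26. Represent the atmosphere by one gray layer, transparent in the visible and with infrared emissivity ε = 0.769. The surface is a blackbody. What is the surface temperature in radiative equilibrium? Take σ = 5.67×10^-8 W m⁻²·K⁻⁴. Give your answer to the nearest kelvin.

511 kelvin

The planet radiates to space at T_e = [S(1−α)/(4σ)]^(1/4) = 452.9 K.
For a single slab of emissivity ε, T_s⁴ = 2T_e⁴/(2−ε); thus T_s = 452.9·(1.625)^(1/4) = 511.4 K.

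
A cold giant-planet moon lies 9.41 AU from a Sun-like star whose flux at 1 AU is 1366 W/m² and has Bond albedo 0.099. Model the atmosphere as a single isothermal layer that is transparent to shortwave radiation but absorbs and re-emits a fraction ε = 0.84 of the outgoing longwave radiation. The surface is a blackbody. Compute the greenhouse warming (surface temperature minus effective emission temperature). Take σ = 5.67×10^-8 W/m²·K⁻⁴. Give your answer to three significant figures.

By the inverse-square law, S = 1366/9.41² = 15.43 W/m².
At the top of the atmosphere, σT_e⁴ = S(1−α)/4 = 3.475 W/m², giving T_e = 88.48 K.
Surface balance with a leaky layer gives σT_s⁴ = σT_e⁴·2/(2−ε), so T_s = T_e·[2/(2−0.84)]^(1/4) = 101.4 K.
The atmosphere warms the surface by 12.91 K.

12.9 K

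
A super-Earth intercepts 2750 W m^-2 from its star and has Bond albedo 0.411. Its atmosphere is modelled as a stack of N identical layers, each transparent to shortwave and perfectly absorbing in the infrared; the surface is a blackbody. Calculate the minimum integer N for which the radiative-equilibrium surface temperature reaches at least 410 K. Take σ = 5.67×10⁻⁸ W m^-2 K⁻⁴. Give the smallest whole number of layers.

3

The effective emission temperature is T_e = [S(1−α)/(4σ)]^¼ = 290.7 K.
Since T_s⁴ = (N+1)T_e⁴, we need N ≥ (T_s/T_e)⁴ − 1 = 2.957.
The minimum whole number is N = 3.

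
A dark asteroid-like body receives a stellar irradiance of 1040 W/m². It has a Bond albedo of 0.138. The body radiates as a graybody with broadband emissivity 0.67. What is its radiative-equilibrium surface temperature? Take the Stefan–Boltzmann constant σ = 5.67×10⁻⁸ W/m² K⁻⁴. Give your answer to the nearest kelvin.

277 kelvin

Averaging over the sphere, the absorbed flux is S(1−α)/4 = 224.1 W/m².
Equating to εσT⁴ with ε = 0.67: T = (224.1/0.67σ)^(1/4) = 277.1 K.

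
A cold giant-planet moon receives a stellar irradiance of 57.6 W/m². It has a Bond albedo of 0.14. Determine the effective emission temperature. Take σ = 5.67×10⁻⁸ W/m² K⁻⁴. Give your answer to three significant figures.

122 K

The planet absorbs (1−α)S over its disc πR² and re-emits over 4πR², so the mean absorbed flux is (1−0.14)·57.60/4 = 12.38 W/m².
Balancing against σT⁴: T = (12.38/5.67×10⁻⁸)^(1/4) = 121.6 K.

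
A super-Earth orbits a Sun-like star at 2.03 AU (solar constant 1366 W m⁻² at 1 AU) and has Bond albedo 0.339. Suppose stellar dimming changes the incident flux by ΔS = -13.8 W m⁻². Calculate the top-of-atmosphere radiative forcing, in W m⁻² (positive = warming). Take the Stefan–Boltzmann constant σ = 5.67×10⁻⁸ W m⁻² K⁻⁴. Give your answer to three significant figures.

By the inverse-square law, S = 1366/2.03² = 331.5 W m⁻².
Only a fraction (1−α) is absorbed and it's spread over 4πR², so ΔF = (1−α)ΔS/4 = -2.280 W m⁻².

-2.28 W m⁻²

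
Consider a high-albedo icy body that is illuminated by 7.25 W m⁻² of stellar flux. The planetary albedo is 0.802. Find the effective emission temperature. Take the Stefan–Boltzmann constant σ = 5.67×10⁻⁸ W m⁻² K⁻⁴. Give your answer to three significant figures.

Absorbed flux (global mean): S(1−α)/4 = 7.250·0.198/4 = 0.3589 W m⁻².
Set σT⁴ = 0.3589 → T = (0.3589/σ)^(1/4) = 50.16 K.

50.2 K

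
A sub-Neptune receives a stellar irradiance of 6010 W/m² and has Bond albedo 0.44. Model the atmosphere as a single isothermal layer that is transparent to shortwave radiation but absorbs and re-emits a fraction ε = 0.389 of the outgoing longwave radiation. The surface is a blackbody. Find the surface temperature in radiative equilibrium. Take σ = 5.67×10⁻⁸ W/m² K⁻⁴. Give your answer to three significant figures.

The planet radiates to space at T_e = [S(1−α)/(4σ)]^(1/4) = 349.0 K.
The surface balance (absorbed SW + ε·downward IR = σT_s⁴) with T_a⁴ = T_s⁴/2 reduces to T_s = T_e·[2/(2−ε)]^¼ = 368.4 K.

368 K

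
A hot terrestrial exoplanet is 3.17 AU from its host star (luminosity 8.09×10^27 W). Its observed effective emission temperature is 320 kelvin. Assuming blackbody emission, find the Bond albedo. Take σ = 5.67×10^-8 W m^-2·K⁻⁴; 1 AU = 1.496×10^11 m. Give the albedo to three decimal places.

0.169

Orbital distance: d = 3.17 AU = 4.742×10^11 m.
Flux at the orbit: S = L/(4πd²) = 8.09×10^27/(4π·(4.74×10^11)²) = 2863 W m^-2.
From σT⁴ = S(1−α)/4 we invert for α: 1−α = 4σT⁴/S.
σT⁴ = 594.5 W m^-2, so 4σT⁴ = 2378 W m^-2.
Hence α = 1 − 2378/2863 = 0.1692.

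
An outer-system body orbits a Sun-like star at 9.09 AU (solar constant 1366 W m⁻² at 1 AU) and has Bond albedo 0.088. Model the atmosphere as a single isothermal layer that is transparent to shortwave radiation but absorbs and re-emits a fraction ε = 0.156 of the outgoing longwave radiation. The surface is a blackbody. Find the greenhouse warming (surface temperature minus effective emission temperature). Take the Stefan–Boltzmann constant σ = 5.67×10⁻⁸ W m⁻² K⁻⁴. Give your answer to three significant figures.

1.85 K

Irradiance scales as 1/d², so S = 1366 W m⁻² × (1/9.09)² = 16.53 W m⁻².
Effective emission temperature (TOA balance): σT_e⁴ = S(1−α)/4 = 3.769 W m⁻² → T_e = 90.30 K.
The surface balance (absorbed SW + ε·downward IR = σT_s⁴) with T_a⁴ = T_s⁴/2 reduces to T_s = T_e·[2/(2−ε)]^¼ = 92.15 K.
T_s − T_e = 92.15 − 90.30 = 1.852 K.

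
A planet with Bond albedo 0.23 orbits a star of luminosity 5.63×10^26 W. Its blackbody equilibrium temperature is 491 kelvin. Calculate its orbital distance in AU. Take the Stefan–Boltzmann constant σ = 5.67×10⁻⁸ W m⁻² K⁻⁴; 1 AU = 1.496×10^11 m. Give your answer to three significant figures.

Energy balance gives S = 4σT⁴/(1−α) = 17120 W m⁻².
Then d = [L/(4πS)]^(1/2) = 5.116×10^10 m, i.e. 0.3420 AU.

0.342 AU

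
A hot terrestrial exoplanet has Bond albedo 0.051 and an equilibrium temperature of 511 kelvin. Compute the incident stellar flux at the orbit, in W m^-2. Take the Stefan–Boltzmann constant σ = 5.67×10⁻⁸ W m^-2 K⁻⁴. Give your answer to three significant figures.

From S(1−α)/4 = σT⁴: S = 4σT⁴/(1−α).
The emitted flux is σT⁴ = 3866 W m^-2.
So S = 4×3866/(1−0.051) = 16300 W m^-2.

16300 W m^-2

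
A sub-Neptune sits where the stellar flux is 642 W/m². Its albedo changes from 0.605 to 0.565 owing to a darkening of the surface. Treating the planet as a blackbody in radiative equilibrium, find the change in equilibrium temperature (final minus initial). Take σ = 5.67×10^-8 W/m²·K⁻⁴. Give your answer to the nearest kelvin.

4 K

Initial: T₁ = [S(1−0.605)/(4σ)]^(1/4) = 182.9 K.
After:  T₂ = [642.0·0.435/(4σ)]^(1/4) = 187.3 K.
ΔT = T₂ − T₁ = 4.463 K.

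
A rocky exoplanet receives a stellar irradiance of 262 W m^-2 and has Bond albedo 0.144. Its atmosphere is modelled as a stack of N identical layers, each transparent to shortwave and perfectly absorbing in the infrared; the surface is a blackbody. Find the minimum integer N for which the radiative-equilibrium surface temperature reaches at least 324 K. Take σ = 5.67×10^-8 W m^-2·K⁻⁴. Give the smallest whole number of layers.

11

Top-of-atmosphere balance: σT_e⁴ = S(1−α)/4 = 56.07 W m^-2 → T_e = 177.3 K.
Need (N+1)T_e⁴ ≥ T_s⁴, i.e. N+1 ≥ (324/177.3)⁴ = 11.144.
So N ≥ 10.144; the smallest integer is N = 11.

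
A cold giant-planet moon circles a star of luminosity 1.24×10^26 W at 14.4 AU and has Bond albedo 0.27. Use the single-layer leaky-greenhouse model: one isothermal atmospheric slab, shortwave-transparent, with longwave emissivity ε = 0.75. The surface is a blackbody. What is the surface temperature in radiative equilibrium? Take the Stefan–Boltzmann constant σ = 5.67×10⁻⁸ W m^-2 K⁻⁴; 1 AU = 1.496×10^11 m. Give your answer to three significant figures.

Orbital distance: d = 14.4 AU = 2.154×10^12 m.
S = L/(4πd²) = 2.126 W m^-2.
Effective emission temperature (TOA balance): σT_e⁴ = S(1−α)/4 = 0.3880 W m^-2 → T_e = 51.15 K.
Surface balance with a leaky layer gives σT_s⁴ = σT_e⁴·2/(2−ε), so T_s = T_e·[2/(2−0.75)]^(1/4) = 57.52 K.

57.5 K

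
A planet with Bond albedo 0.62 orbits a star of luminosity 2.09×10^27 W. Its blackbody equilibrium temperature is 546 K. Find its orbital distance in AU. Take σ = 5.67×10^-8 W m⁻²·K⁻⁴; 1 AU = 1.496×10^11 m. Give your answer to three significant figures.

0.374 AU

The flux needed for this T is 4σT⁴/(1−0.62) = 53040 W m⁻².
Then d = [L/(4πS)]^(1/2) = 5.600×10^10 m, i.e. 0.3743 AU.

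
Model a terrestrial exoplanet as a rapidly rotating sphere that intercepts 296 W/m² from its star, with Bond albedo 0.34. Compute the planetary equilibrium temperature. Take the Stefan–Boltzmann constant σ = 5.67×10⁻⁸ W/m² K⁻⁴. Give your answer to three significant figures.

171 K

The planet absorbs (1−α)S over its disc πR² and re-emits over 4πR², so the mean absorbed flux is (1−0.34)·296.0/4 = 48.84 W/m².
Set σT⁴ = 48.84 → T = (48.84/σ)^(1/4) = 171.3 K.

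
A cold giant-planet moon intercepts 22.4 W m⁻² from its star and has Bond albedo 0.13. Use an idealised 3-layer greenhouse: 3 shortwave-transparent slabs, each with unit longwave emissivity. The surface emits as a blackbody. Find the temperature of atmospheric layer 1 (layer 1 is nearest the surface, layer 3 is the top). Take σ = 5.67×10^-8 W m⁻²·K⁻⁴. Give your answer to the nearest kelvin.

Top-of-atmosphere balance: σT_e⁴ = S(1−α)/4 = 4.872 W m⁻² → T_e = 96.28 K.
The net upward flux σT_e⁴ is constant between every pair of levels, so T_k⁴ = (N+1−k)T_e⁴.
T_1 = (3)^(1/4)·96.28 = 126.7 K.

127 K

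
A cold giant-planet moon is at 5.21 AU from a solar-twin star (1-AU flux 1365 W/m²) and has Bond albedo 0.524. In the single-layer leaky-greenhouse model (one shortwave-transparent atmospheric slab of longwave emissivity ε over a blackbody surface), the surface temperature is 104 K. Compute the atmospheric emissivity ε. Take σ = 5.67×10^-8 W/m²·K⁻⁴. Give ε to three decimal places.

Flux at the orbit: S = 1365/(5.21)² = 50.29 W/m².
TOA balance gives T_e = 101.4 K.
Since (2−ε)/2 = (T_e/T_s)⁴ = 0.9022, ε = 0.1957.

0.196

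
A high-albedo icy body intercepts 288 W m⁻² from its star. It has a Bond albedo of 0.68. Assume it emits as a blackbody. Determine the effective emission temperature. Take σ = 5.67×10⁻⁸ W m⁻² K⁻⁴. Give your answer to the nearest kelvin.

The planet absorbs (1−α)S over its disc πR² and re-emits over 4πR², so the mean absorbed flux is (1−0.68)·288.0/4 = 23.04 W m⁻².
In equilibrium σT⁴ equals this, so T = 142.0 K.

142 K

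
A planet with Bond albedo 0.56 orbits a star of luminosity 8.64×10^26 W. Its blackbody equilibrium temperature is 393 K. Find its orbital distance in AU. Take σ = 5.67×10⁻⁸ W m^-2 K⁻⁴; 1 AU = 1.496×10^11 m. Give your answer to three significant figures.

The flux needed for this T is 4σT⁴/(1−0.56) = 12300 W m^-2.
From L = 4πd²S, d = √(8.64×10^26/(4π·12300)) = 7.478×10^10 m = 0.4999 AU.

0.500 AU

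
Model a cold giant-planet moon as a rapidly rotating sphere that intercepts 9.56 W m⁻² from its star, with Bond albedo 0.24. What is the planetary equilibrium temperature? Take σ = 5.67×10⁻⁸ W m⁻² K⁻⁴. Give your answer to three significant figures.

Averaging over the sphere, the absorbed flux is S(1−α)/4 = 1.816 W m⁻².
Set σT⁴ = 1.816 → T = (1.816/σ)^(1/4) = 75.23 K.

75.2 K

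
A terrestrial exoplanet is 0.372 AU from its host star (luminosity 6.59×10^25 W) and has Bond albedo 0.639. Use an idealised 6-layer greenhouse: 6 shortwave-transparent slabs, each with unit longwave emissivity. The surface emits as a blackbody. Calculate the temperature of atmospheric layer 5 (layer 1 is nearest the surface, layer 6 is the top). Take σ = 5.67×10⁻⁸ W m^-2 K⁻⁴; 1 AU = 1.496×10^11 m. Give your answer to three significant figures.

271 kelvin

Orbital distance: d = 0.372 AU = 5.565×10^10 m.
S = L/(4πd²) = 1693 W m^-2.
OLR = S(1−α)/4 = 152.8 W m^-2; the top layer radiates at T_e = 227.8 K.
In the N-layer model, layer k (counted from the surface) has T_k = (N+1−k)^(1/4)·T_e.
T_5 = (2)^(1/4)·227.8 = 271.0 K.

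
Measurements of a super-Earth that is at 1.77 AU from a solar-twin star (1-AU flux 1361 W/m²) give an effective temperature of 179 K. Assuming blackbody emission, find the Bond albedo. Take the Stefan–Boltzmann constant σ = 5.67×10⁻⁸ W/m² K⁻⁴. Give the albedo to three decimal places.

By the inverse-square law, S = 1361/1.77² = 434.4 W/m².
Rearranging the radiative balance, α = 1 − 4σT⁴/S.
σT⁴ = 58.21 W/m², so 4σT⁴ = 232.8 W/m².
1−α = 232.8/434.4 = 0.5360, so α = 0.4640.

0.464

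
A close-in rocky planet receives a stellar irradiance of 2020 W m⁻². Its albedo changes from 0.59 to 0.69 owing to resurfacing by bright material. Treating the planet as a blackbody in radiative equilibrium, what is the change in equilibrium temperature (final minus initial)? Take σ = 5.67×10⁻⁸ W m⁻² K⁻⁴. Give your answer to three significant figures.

-16.6 K

Before: T₁ = [2020·0.41/(4σ)]^(1/4) = 245.8 K.
After:  T₂ = [2020·0.31/(4σ)]^(1/4) = 229.2 K.
Change: 229.2 − 245.8 = -16.60 K.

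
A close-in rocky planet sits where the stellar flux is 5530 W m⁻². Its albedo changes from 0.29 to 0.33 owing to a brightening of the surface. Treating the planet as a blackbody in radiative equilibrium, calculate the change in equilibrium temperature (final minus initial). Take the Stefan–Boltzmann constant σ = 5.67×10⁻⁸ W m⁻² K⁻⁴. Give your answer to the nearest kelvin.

-5 K

Before: T₁ = [5530·0.71/(4σ)]^(1/4) = 362.7 K.
After:  T₂ = [5530·0.67/(4σ)]^(1/4) = 357.5 K.
Change: 357.5 − 362.7 = -5.221 K.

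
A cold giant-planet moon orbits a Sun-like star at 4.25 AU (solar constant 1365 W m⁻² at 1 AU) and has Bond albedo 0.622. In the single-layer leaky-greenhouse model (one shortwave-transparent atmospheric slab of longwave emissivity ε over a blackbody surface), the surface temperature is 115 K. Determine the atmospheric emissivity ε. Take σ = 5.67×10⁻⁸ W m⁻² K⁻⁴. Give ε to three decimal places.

0.560

Flux at the orbit: S = 1365/(4.25)² = 75.57 W m⁻².
Effective temperature: T_e = [S(1−α)/(4σ)]^(1/4) = 105.9 K.
Since (2−ε)/2 = (T_e/T_s)⁴ = 0.7201, ε = 0.5597.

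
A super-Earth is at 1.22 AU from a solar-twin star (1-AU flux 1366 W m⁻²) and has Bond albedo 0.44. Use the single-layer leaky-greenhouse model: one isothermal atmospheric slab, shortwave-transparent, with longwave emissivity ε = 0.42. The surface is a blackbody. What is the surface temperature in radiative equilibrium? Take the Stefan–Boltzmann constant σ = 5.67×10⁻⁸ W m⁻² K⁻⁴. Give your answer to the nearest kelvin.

231 kelvin

By the inverse-square law, S = 1366/1.22² = 917.8 W m⁻².
The planet radiates to space at T_e = [S(1−α)/(4σ)]^(1/4) = 218.2 K.
For a single slab of emissivity ε, T_s⁴ = 2T_e⁴/(2−ε); thus T_s = 218.2·(1.266)^(1/4) = 231.4 K.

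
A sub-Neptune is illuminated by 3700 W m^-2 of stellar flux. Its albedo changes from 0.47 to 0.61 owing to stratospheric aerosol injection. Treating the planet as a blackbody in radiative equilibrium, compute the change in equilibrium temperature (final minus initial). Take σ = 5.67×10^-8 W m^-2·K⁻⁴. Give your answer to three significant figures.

-22.5 K

Initial: T₁ = [S(1−0.47)/(4σ)]^(1/4) = 304.9 K.
After:  T₂ = [3700·0.39/(4σ)]^(1/4) = 282.4 K.
ΔT = T₂ − T₁ = -22.51 K.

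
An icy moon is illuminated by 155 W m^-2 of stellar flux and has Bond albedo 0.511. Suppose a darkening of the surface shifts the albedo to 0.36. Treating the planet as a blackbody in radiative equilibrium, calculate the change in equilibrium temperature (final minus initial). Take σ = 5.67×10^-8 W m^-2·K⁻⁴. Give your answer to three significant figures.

With α = 0.511, T₁ = 135.2 K.
After:  T₂ = [155.0·0.64/(4σ)]^(1/4) = 144.6 K.
ΔT = T₂ − T₁ = 9.409 K.

9.41 K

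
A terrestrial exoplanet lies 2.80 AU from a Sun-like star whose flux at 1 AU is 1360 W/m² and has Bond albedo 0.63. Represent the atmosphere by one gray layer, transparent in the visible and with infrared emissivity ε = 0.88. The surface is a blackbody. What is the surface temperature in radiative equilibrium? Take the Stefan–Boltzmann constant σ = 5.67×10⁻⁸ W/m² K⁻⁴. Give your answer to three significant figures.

150 K

Flux at the orbit: S = 1360/(2.80)² = 173.5 W/m².
Effective emission temperature (TOA balance): σT_e⁴ = S(1−α)/4 = 16.05 W/m² → T_e = 129.7 K.
Surface balance with a leaky layer gives σT_s⁴ = σT_e⁴·2/(2−ε), so T_s = T_e·[2/(2−0.88)]^(1/4) = 149.9 K.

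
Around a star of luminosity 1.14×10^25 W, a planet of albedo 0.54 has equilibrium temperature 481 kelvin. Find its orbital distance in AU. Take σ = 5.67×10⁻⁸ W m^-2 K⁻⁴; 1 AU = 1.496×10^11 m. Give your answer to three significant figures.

The flux needed for this T is 4σT⁴/(1−0.54) = 26390 W m^-2.
S = L/(4πd²) → d = √(L/4πS) = √(1.14×10^25/(4π·26390)) = 5.863×10^9 m = 0.03919 AU.

0.0392 AU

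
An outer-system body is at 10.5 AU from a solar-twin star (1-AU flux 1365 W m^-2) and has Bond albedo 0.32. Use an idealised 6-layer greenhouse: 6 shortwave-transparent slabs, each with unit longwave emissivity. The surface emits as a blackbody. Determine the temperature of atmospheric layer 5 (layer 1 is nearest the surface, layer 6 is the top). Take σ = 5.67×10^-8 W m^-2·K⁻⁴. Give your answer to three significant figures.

By the inverse-square law, S = 1365/10.5² = 12.38 W m^-2.
The effective emission temperature is T_e = [S(1−α)/(4σ)]^¼ = 78.06 K.
The net upward flux σT_e⁴ is constant between every pair of levels, so T_k⁴ = (N+1−k)T_e⁴.
With k = 5: T_5 = (6+1−5)^¼·78.06 K = 92.82 K.

92.8 K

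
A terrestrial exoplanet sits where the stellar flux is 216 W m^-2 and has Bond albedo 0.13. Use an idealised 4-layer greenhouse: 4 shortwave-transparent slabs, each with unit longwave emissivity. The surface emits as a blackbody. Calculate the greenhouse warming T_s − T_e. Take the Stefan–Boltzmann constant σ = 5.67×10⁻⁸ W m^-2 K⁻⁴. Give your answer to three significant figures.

Top-of-atmosphere balance: σT_e⁴ = S(1−α)/4 = 46.98 W m^-2 → T_e = 169.7 K.
T_s = (N+1)^(1/4)·T_e = 253.7 K.
Warming: T_s − T_e = 84.04 K.

84.0 K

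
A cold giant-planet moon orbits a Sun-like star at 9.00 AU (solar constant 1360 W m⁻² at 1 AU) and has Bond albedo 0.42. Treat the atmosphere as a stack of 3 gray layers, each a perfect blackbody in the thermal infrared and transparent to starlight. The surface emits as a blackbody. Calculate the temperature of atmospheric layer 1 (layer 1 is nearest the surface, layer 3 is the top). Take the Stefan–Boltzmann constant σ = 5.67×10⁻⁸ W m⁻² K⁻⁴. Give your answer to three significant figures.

Irradiance scales as 1/d², so S = 1360 W m⁻² × (1/9.00)² = 16.79 W m⁻².
Top-of-atmosphere balance: σT_e⁴ = S(1−α)/4 = 2.435 W m⁻² → T_e = 80.95 K.
Each opaque layer satisfies 2T_j⁴ = T_{j−1}⁴ + T_{j+1}⁴, giving T_k⁴ = (N+1−k)T_e⁴.
With k = 1: T_1 = (3+1−1)^¼·80.95 K = 106.5 K.

107 kelvin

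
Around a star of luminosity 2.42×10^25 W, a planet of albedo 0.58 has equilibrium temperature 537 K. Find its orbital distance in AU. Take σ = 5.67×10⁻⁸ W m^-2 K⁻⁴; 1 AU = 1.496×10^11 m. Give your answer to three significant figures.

0.0438 AU

Required flux: S = 4σT⁴/(1−α) = 44900 W m^-2.
Then d = [L/(4πS)]^(1/2) = 6.549×10^9 m, i.e. 0.04377 AU.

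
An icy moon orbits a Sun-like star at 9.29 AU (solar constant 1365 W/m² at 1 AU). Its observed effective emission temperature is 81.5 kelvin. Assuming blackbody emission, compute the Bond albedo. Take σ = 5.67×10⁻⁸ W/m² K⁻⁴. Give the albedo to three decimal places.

0.367

Flux at the orbit: S = 1365/(9.29)² = 15.82 W/m².
Energy balance: S(1−α)/4 = σT⁴, so 1−α = 4σT⁴/S.
σT⁴ = 2.502 W/m², so 4σT⁴ = 10.01 W/m².
1−α = 10.01/15.82 = 0.6327, so α = 0.3673.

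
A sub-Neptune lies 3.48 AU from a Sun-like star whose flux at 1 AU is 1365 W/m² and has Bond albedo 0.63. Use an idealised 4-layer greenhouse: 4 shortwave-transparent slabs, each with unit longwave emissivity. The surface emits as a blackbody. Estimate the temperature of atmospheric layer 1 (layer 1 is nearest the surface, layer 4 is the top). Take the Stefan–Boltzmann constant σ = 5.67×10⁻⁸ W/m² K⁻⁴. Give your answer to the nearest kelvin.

165 kelvin

By the inverse-square law, S = 1365/3.48² = 112.7 W/m².
OLR = S(1−α)/4 = 10.43 W/m²; the top layer radiates at T_e = 116.4 K.
Each opaque layer satisfies 2T_j⁴ = T_{j−1}⁴ + T_{j+1}⁴, giving T_k⁴ = (N+1−k)T_e⁴.
T_1 = (4)^(1/4)·116.4 = 164.7 K.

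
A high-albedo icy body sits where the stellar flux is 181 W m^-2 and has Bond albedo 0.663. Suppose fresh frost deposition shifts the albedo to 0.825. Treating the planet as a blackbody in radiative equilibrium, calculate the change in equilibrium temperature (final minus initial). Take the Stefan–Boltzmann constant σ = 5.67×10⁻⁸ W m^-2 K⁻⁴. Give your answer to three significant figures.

With α = 0.663, T₁ = 128.1 K.
After:  T₂ = [181.0·0.175/(4σ)]^(1/4) = 108.7 K.
ΔT = T₂ − T₁ = -19.35 K.

-19.4 K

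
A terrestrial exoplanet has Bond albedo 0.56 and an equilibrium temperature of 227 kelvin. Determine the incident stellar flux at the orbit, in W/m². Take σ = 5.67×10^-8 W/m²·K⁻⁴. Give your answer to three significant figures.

From S(1−α)/4 = σT⁴: S = 4σT⁴/(1−α).
The emitted flux is σT⁴ = 150.6 W/m².
So S = 4×150.6/(1−0.56) = 1369 W/m².

1370 W/m²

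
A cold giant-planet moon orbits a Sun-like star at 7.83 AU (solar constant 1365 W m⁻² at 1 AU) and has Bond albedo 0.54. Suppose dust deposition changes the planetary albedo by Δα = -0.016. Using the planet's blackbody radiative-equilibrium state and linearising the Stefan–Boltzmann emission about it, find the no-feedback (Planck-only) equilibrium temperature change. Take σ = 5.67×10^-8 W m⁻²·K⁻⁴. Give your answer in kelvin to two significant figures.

0.71 K

Irradiance scales as 1/d², so S = 1365 W m⁻² × (1/7.83)² = 22.26 W m⁻².
Unperturbed T_e = [22.26·(1−0.54)/(4σ)]^¼ = 81.97 K.
ΔF = −(S/4)Δα = −(22.26/4)×(-0.016) = 0.08906 W m⁻².
Planck response: λ_P = 4σT_e³ = 4·5.67×10⁻⁸·(81.97)³ = 0.1249 W m⁻²/K.
So ΔT₀ = 0.08906/0.1249 = 0.713 K.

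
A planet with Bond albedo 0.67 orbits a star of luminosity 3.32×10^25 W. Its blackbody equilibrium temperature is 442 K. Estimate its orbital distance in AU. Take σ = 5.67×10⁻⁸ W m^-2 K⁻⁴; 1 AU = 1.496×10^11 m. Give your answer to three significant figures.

0.0671 AU

Required flux: S = 4σT⁴/(1−α) = 26230 W m^-2.
S = L/(4πd²) → d = √(L/4πS) = √(3.32×10^25/(4π·26230)) = 1.004×10^10 m = 0.06708 AU.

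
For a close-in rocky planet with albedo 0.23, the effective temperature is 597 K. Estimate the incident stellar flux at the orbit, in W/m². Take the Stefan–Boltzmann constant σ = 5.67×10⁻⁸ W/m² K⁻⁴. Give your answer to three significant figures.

37400 W/m²

Invert the energy balance for S: S = 4σT⁴/(1−α).
The emitted flux is σT⁴ = 7202 W/m².
S = 4·7202/0.77 = 37420 W/m².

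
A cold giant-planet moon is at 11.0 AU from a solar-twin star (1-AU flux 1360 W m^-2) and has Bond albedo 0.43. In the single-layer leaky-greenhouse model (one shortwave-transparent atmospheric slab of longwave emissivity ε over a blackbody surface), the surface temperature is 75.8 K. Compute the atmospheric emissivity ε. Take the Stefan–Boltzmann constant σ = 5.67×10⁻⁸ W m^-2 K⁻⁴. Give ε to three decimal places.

0.289

By the inverse-square law, S = 1360/11.0² = 11.24 W m^-2.
Effective temperature: T_e = [S(1−α)/(4σ)]^(1/4) = 72.90 K.
Since (2−ε)/2 = (T_e/T_s)⁴ = 0.8557, ε = 0.2887.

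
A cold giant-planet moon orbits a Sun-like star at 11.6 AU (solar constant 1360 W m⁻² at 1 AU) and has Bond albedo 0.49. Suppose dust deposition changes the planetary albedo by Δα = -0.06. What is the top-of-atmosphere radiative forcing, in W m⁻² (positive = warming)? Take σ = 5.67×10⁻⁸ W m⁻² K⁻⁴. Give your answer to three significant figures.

Irradiance scales as 1/d², so S = 1360 W m⁻² × (1/11.6)² = 10.11 W m⁻².
The change in absorbed flux is Δ[S(1−α)/4] = −SΔα/4 = 0.1516 W m⁻².

0.152 W m⁻²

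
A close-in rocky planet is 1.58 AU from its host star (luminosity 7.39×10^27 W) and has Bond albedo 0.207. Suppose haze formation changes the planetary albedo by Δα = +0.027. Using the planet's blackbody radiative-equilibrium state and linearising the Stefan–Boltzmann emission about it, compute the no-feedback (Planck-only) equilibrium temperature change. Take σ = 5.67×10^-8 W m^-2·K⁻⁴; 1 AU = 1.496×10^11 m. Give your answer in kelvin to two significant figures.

Orbital distance: d = 1.58 AU = 2.364×10^11 m.
S = L/(4πd²) = 10530 W m^-2.
Unperturbed T_e = [10530·(1−0.207)/(4σ)]^¼ = 438.0 K.
The change in absorbed flux is Δ[S(1−α)/4] = −SΔα/4 = -71.05 W m^-2.
Planck response: λ_P = 4σT_e³ = 4·5.67×10⁻⁸·(438.0)³ = 19.06 W m^-2/K.
So ΔT₀ = -71.05/19.06 = -3.73 K.

-3.7 kelvin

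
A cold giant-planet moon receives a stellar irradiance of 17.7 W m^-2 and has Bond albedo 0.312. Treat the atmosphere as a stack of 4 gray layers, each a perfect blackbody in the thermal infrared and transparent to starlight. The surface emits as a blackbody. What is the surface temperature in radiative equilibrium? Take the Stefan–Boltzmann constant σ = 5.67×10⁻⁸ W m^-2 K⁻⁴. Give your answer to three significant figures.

128 K

Top-of-atmosphere balance: σT_e⁴ = S(1−α)/4 = 3.044 W m^-2 → T_e = 85.60 K.
With N = 4 opaque layers, T_s = (N+1)^(1/4)·T_e = 5^(1/4)·85.60 = 128.0 K.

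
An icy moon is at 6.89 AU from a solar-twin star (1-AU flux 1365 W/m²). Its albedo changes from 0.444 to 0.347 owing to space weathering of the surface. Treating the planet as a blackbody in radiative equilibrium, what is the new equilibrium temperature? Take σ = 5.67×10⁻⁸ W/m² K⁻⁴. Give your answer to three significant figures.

95.4 kelvin

By the inverse-square law, S = 1365/6.89² = 28.75 W/m².
T₂ = [S(1−α₂)/(4σ)]^(1/4) = [28.75·0.653/(4σ)]^(1/4) = 95.39 K.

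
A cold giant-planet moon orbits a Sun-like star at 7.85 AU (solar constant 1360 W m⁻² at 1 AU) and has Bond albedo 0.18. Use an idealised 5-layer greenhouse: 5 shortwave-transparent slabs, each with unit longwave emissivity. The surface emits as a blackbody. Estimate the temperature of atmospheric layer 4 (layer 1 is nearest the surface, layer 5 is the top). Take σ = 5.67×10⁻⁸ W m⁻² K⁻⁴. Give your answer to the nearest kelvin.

Flux at the orbit: S = 1360/(7.85)² = 22.07 W m⁻².
OLR = S(1−α)/4 = 4.524 W m⁻²; the top layer radiates at T_e = 94.51 K.
Each opaque layer satisfies 2T_j⁴ = T_{j−1}⁴ + T_{j+1}⁴, giving T_k⁴ = (N+1−k)T_e⁴.
T_4 = (2)^(1/4)·94.51 = 112.4 K.

112 K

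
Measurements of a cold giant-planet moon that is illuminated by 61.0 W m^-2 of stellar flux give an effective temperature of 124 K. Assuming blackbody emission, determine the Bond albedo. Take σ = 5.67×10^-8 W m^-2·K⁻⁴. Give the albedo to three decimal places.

0.121

From σT⁴ = S(1−α)/4 we invert for α: 1−α = 4σT⁴/S.
σT⁴ = 13.41 W m^-2, so 4σT⁴ = 53.62 W m^-2.
1−α = 53.62/61.00 = 0.8790, so α = 0.1210.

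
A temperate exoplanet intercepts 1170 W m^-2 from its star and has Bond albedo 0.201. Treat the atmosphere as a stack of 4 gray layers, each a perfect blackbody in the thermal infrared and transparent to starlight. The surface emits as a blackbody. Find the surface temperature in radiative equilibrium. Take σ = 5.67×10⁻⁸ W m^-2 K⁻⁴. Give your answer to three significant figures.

The effective emission temperature is T_e = [S(1−α)/(4σ)]^¼ = 253.4 K.
For an N-layer opaque stack, T_s⁴ = (N+1)T_e⁴, hence T_s = (5)^(1/4)×253.4 K = 378.9 K.

379 K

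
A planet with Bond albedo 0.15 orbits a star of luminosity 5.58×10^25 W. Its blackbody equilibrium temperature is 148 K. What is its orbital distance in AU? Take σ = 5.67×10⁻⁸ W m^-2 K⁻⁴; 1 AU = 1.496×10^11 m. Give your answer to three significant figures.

Energy balance gives S = 4σT⁴/(1−α) = 128.0 W m^-2.
Then d = [L/(4πS)]^(1/2) = 1.862×10^11 m, i.e. 1.245 AU.

1.24 AU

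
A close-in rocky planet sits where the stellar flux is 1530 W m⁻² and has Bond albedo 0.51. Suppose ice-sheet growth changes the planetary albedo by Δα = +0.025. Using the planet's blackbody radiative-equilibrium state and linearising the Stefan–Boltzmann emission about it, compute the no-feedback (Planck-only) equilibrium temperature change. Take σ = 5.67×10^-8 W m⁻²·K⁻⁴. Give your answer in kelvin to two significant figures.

The baseline emission temperature is T_e = 239.8 K.
TOA radiative forcing: ΔF = −S·Δα/4 = −1530·(+0.025)/4 = -9.562 W m⁻².
The Planck feedback parameter is 4σT_e³ = 3.127 W m⁻²/K.
Hence the no-feedback warming is ΔF/(4σT_e³) = -3.06 K.

-3.1 K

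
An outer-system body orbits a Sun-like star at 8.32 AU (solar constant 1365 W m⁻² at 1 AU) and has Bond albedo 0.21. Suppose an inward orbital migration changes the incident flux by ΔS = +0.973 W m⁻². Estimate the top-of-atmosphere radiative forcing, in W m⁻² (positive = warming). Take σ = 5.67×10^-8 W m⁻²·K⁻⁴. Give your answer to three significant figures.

By the inverse-square law, S = 1365/8.32² = 19.72 W m⁻².
Only a fraction (1−α) is absorbed and it's spread over 4πR², so ΔF = (1−α)ΔS/4 = 0.1922 W m⁻².

0.192 W m⁻²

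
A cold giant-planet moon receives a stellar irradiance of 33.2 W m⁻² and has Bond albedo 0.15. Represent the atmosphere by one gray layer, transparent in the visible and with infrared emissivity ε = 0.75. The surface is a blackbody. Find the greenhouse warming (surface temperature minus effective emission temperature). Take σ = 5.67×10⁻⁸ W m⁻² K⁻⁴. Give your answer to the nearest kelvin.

13 kelvin

At the top of the atmosphere, σT_e⁴ = S(1−α)/4 = 7.055 W m⁻², giving T_e = 105.6 K.
Surface balance with a leaky layer gives σT_s⁴ = σT_e⁴·2/(2−ε), so T_s = T_e·[2/(2−0.75)]^(1/4) = 118.8 K.
Greenhouse warming: T_s − T_e = 13.17 K.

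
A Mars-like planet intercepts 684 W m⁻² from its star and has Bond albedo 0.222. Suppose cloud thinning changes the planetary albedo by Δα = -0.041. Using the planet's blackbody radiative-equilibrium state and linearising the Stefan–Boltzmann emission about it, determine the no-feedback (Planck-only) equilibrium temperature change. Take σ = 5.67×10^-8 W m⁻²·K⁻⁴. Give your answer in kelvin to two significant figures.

Reference equilibrium: T_e = [S(1−α)/(4σ)]^(1/4) = 220.1 K.
ΔF = −(S/4)Δα = −(684.0/4)×(-0.041) = 7.011 W m⁻².
Planck response: λ_P = 4σT_e³ = 4·5.67×10⁻⁸·(220.1)³ = 2.418 W m⁻²/K.
ΔT₀ = ΔF/λ_P = 7.011/2.418 = 2.90 K.

2.9 kelvin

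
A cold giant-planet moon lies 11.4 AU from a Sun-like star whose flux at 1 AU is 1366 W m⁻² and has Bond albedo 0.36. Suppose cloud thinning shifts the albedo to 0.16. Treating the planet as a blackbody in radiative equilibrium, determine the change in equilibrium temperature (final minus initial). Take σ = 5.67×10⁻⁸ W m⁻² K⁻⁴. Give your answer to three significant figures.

5.19 K

Irradiance scales as 1/d², so S = 1366 W m⁻² × (1/11.4)² = 10.51 W m⁻².
Before: T₁ = [10.51·0.64/(4σ)]^(1/4) = 73.80 K.
Final:   T₂ = [S(1−0.16)/(4σ)]^(1/4) = 78.99 K.
ΔT = T₂ − T₁ = 5.192 K.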